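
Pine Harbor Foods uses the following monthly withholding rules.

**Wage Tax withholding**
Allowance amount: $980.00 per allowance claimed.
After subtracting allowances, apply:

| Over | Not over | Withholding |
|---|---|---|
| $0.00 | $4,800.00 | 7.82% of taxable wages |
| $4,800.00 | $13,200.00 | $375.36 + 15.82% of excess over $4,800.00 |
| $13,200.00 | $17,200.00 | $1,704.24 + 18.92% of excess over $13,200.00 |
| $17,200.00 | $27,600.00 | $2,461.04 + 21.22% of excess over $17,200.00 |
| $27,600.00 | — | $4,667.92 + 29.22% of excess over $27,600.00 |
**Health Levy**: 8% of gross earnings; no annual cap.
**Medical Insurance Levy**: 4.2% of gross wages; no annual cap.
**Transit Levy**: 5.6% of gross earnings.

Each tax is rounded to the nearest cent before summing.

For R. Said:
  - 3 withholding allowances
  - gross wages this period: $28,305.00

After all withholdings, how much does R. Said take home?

Wage Tax: taxable = $28,305.00 − 3×$980.00 = $25,365.00
  $2,461.04 + 21.22% × ($25,365.00 − $17,200.00) = $2,461.04 + 21.22% × $8,165.00 = $4,193.65
Health Levy: 8% × $28,305.00 = $2,264.40
Medical Insurance Levy: 4.2% × $28,305.00 = $1,188.81
Transit Levy: 5.6% × $28,305.00 = $1,585.08
Total withheld: $4,193.65 + $2,264.40 + $1,188.81 + $1,585.08 = $9,231.94
Net pay: $28,305.00 − $9,231.94 = $19,073.06

$19,073.06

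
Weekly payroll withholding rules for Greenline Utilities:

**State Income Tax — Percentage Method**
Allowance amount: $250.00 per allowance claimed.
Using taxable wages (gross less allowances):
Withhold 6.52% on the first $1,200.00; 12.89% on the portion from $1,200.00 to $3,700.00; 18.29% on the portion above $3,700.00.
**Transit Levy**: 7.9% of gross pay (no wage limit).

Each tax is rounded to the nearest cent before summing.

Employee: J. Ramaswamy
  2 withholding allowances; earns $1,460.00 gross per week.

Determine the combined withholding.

$177.93

State Income Tax: taxable = $1,460.00 − 2×$250.00 = $960.00
  6.52% × $960.00 = $62.59
Transit Levy: 7.9% × $1,460.00 = $115.34
Total: $62.59 + $115.34 = $177.93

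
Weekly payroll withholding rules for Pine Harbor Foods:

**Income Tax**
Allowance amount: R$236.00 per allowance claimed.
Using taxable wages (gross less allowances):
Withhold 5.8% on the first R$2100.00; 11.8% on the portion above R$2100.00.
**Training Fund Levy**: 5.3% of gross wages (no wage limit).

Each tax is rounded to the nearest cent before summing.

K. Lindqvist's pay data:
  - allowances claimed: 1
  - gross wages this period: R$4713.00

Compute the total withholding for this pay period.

Income Tax: taxable = R$4713.00 − 1×R$236.00 = R$4477.00
  R$121.80 + 11.8% × (R$4477.00 − R$2100.00) = R$121.80 + 11.8% × R$2377.00 = R$402.29
Training Fund Levy: 5.3% × R$4713.00 = R$249.79
Total: R$402.29 + R$249.79 = R$652.08

R$652.08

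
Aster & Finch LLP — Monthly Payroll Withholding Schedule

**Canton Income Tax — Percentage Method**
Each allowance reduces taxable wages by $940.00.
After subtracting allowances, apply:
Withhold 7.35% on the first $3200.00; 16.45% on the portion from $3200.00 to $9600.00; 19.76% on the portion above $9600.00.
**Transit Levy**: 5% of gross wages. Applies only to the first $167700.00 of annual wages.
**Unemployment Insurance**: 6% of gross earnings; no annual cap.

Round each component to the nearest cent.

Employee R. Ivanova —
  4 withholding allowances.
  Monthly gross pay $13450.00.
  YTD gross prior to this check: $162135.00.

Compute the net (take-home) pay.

$11058.97

Canton Income Tax: taxable = $13450.00 − 4×$940.00 = $9690.00
  $1288.00 + 19.76% × ($9690.00 − $9600.00) = $1288.00 + 19.76% × $90.00 = $1305.78
Transit Levy: cap $167700.00 − YTD $162135.00 = $5565.00 subject; 5% × $5565.00 = $278.25
Unemployment Insurance: 6% × $13450.00 = $807.00
Total withheld: $1305.78 + $278.25 + $807.00 = $2391.03
Net pay: $13450.00 − $2391.03 = $11058.97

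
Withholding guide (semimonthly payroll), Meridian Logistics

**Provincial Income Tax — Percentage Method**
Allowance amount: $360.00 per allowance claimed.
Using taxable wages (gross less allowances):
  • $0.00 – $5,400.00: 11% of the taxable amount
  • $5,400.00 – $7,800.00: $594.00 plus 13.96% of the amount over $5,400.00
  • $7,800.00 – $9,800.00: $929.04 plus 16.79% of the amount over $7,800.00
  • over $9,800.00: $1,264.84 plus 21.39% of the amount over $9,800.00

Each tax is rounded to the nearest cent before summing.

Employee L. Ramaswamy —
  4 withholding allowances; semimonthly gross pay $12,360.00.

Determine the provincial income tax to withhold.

$1,504.41

Provincial Income Tax: taxable = $12,360.00 − 4×$360.00 = $10,920.00
  $1,264.84 + 21.39% × ($10,920.00 − $9,800.00) = $1,264.84 + 21.39% × $1,120.00 = $1,504.41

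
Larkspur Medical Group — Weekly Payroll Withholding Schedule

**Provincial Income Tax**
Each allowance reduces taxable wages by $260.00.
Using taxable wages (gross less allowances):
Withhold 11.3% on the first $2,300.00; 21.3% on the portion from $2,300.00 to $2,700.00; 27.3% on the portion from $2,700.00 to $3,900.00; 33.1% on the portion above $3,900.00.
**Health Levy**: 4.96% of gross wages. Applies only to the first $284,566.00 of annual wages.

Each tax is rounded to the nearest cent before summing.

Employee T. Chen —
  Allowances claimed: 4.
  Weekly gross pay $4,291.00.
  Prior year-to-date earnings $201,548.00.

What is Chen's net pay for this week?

$3,582.65

Provincial Income Tax: taxable = $4,291.00 − 4×$260.00 = $3,251.00
  $345.10 + 27.3% × ($3,251.00 − $2,700.00) = $345.10 + 27.3% × $551.00 = $495.52
Health Levy: 4.96% × $4,291.00 = $212.83
Total withheld: $495.52 + $212.83 = $708.35
Net pay: $4,291.00 − $708.35 = $3,582.65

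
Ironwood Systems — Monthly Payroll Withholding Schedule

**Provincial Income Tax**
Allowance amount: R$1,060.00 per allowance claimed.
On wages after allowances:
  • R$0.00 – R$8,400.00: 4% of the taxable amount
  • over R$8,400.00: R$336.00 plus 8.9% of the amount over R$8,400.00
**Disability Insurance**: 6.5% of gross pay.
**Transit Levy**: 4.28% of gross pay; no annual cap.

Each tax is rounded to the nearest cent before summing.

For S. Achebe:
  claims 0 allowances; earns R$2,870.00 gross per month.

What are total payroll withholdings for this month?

Provincial Income Tax: taxable = R$2,870.00
  4% × R$2,870.00 = R$114.80
Disability Insurance: 6.5% × R$2,870.00 = R$186.55
Transit Levy: 4.28% × R$2,870.00 = R$122.84
Total: R$114.80 + R$186.55 + R$122.84 = R$424.19

R$424.19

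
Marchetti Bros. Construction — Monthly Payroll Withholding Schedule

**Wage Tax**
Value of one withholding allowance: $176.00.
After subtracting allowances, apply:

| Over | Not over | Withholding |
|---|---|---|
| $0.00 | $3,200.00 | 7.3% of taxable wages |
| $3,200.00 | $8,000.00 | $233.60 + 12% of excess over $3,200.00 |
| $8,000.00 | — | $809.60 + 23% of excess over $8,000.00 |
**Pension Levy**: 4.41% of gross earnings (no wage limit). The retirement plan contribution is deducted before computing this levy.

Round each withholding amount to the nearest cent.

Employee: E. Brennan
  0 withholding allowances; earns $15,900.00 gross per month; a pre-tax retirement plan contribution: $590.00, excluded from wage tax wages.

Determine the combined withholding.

$3,166.07

Wage Tax: taxable = $15,900.00 − $590.00 = $15,310.00
  $809.60 + 23% × ($15,310.00 − $8,000.00) = $809.60 + 23% × $7,310.00 = $2,490.90
Pension Levy: 4.41% × $15,310.00 = $675.17
Total: $2,490.90 + $675.17 = $3,166.07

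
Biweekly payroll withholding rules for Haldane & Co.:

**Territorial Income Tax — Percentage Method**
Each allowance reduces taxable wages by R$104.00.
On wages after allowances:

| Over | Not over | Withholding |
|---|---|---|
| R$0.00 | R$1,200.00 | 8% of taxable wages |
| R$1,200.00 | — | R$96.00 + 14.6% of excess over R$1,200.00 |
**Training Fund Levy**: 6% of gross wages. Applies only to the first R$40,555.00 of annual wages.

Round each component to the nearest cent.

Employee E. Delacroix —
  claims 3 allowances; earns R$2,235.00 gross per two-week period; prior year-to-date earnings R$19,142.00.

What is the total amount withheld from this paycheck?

Territorial Income Tax: taxable = R$2,235.00 − 3×R$104.00 = R$1,923.00
  R$96.00 + 14.6% × (R$1,923.00 − R$1,200.00) = R$96.00 + 14.6% × R$723.00 = R$201.56
Training Fund Levy: 6% × R$2,235.00 = R$134.10
Total: R$201.56 + R$134.10 = R$335.66

R$335.66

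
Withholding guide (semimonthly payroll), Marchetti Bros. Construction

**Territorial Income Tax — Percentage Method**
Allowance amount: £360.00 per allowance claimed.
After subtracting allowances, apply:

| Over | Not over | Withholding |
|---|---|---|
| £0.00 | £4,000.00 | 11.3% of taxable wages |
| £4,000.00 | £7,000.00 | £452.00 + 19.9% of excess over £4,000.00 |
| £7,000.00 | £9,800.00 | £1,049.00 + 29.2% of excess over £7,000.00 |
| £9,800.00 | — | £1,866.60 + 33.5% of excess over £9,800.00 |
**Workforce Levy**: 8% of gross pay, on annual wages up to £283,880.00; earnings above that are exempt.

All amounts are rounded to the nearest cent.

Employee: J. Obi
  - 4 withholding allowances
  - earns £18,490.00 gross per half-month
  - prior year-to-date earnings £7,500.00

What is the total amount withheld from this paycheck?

£5,774.55

Territorial Income Tax: taxable = £18,490.00 − 4×£360.00 = £17,050.00
  £1,866.60 + 33.5% × (£17,050.00 − £9,800.00) = £1,866.60 + 33.5% × £7,250.00 = £4,295.35
Workforce Levy: 8% × £18,490.00 = £1,479.20
Total: £4,295.35 + £1,479.20 = £5,774.55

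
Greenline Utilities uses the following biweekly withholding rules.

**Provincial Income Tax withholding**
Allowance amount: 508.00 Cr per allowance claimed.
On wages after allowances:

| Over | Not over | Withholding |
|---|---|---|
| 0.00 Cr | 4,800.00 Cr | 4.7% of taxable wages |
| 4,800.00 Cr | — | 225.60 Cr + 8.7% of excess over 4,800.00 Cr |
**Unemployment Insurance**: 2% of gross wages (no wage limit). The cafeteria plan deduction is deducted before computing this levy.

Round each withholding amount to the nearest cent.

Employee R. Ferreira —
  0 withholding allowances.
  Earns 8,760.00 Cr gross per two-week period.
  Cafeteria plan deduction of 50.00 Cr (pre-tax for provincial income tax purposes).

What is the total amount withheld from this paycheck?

739.97 Cr

Provincial Income Tax: taxable = 8,760.00 Cr − 50.00 Cr = 8,710.00 Cr
  225.60 Cr + 8.7% × (8,710.00 Cr − 4,800.00 Cr) = 225.60 Cr + 8.7% × 3,910.00 Cr = 565.77 Cr
Unemployment Insurance: 2% × 8,710.00 Cr = 174.20 Cr
Total: 565.77 Cr + 174.20 Cr = 739.97 Cr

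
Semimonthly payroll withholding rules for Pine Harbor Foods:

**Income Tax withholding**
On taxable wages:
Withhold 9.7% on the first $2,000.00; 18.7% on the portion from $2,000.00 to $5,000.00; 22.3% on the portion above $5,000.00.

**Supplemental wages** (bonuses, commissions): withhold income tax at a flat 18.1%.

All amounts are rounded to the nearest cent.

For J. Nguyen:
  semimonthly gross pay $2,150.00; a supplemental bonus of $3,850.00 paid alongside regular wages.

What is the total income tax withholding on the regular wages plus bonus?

Income Tax: taxable = $2,150.00
  $194.00 + 18.7% × ($2,150.00 − $2,000.00) = $194.00 + 18.7% × $150.00 = $222.05
Supplemental (18.1% flat on bonus): 18.1% × $3,850.00 = $696.85
Total income tax: $222.05 + $696.85 = $918.90

$918.90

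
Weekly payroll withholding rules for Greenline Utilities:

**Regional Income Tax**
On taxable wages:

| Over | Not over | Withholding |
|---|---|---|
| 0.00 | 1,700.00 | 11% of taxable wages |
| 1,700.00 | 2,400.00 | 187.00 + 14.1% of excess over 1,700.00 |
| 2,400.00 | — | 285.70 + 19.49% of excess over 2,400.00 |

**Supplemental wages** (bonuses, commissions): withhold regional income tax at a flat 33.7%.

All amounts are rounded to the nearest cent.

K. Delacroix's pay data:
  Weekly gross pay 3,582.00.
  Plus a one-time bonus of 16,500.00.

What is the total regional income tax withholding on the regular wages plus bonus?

Regional Income Tax: taxable = 3,582.00
  285.70 + 19.49% × (3,582.00 − 2,400.00) = 285.70 + 19.49% × 1,182.00 = 516.07
Supplemental (33.7% flat on bonus): 33.7% × 16,500.00 = 5,560.50
Total regional income tax: 516.07 + 5,560.50 = 6,076.57

6,076.57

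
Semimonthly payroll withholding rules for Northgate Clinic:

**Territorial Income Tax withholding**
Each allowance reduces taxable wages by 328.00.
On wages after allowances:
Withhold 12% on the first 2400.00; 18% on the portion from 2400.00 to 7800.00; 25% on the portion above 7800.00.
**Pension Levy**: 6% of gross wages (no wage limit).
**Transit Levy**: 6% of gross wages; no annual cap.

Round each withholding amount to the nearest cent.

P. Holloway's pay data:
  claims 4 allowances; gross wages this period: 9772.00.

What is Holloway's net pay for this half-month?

Territorial Income Tax: taxable = 9772.00 − 4×328.00 = 8460.00
  1260.00 + 25% × (8460.00 − 7800.00) = 1260.00 + 25% × 660.00 = 1425.00
Pension Levy: 6% × 9772.00 = 586.32
Transit Levy: 6% × 9772.00 = 586.32
Total withheld: 1425.00 + 586.32 + 586.32 = 2597.64
Net pay: 9772.00 − 2597.64 = 7174.36

7174.36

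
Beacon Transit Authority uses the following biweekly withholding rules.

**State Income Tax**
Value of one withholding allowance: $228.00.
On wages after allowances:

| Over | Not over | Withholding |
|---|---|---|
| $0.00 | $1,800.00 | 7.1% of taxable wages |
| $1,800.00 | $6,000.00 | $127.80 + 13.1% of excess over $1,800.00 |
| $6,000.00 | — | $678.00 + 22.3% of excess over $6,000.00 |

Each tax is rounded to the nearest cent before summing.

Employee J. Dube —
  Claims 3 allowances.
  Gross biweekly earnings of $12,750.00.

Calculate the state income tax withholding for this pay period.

$2,030.72

State Income Tax: taxable = $12,750.00 − 3×$228.00 = $12,066.00
  $678.00 + 22.3% × ($12,066.00 − $6,000.00) = $678.00 + 22.3% × $6,066.00 = $2,030.72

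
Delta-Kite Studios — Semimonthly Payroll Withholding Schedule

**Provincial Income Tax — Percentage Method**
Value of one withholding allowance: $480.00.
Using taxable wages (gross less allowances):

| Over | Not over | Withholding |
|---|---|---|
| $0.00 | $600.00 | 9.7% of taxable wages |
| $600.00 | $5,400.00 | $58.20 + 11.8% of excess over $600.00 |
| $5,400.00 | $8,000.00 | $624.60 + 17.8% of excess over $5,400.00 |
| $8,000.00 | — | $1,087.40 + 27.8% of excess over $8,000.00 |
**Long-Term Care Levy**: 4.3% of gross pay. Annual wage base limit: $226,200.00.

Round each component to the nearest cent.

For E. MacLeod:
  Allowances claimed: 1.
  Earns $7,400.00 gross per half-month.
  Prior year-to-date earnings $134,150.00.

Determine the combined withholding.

Provincial Income Tax: taxable = $7,400.00 − 1×$480.00 = $6,920.00
  $624.60 + 17.8% × ($6,920.00 − $5,400.00) = $624.60 + 17.8% × $1,520.00 = $895.16
Long-Term Care Levy: 4.3% × $7,400.00 = $318.20
Total: $895.16 + $318.20 = $1,213.36

$1,213.36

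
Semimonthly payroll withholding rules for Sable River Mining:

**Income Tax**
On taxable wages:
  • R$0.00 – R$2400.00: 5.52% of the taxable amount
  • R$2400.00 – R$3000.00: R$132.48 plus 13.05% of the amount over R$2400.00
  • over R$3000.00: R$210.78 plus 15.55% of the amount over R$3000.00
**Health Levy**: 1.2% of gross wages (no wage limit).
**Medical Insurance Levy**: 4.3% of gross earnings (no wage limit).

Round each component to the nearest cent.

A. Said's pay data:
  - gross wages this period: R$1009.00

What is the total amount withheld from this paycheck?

Income Tax: taxable = R$1009.00
  5.52% × R$1009.00 = R$55.70
Health Levy: 1.2% × R$1009.00 = R$12.11
Medical Insurance Levy: 4.3% × R$1009.00 = R$43.39
Total: R$55.70 + R$12.11 + R$43.39 = R$111.20

R$111.20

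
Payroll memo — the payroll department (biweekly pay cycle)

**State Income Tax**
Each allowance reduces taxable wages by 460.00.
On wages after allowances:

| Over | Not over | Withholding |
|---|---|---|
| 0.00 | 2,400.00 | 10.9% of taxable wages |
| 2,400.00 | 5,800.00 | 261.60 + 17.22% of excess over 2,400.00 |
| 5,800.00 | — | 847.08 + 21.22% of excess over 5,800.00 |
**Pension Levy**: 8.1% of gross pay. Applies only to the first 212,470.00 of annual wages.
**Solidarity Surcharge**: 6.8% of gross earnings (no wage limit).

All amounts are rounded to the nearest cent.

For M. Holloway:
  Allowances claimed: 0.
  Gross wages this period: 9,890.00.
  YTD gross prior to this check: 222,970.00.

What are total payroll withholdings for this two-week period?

2,387.50

State Income Tax: taxable = 9,890.00
  847.08 + 21.22% × (9,890.00 − 5,800.00) = 847.08 + 21.22% × 4,090.00 = 1,714.98
Pension Levy: YTD 222,970.00 ≥ cap 212,470.00 → 0.00
Solidarity Surcharge: 6.8% × 9,890.00 = 672.52
Total: 1,714.98 + 0.00 + 672.52 = 2,387.50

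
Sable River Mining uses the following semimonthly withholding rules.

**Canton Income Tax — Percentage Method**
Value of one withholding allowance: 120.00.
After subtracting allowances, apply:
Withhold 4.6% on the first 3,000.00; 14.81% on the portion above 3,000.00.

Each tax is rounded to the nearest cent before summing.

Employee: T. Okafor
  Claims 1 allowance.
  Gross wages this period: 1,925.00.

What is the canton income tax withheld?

Canton Income Tax: taxable = 1,925.00 − 1×120.00 = 1,805.00
  4.6% × 1,805.00 = 83.03

83.03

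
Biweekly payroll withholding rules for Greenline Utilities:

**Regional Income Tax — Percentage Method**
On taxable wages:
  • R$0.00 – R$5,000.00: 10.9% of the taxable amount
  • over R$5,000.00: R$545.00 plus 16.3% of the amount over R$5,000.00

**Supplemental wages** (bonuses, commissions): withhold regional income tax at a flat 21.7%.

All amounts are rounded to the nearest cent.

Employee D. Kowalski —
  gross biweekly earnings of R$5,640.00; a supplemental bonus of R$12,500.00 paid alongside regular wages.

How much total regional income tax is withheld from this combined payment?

R$3,361.82

Regional Income Tax: taxable = R$5,640.00
  R$545.00 + 16.3% × (R$5,640.00 − R$5,000.00) = R$545.00 + 16.3% × R$640.00 = R$649.32
Supplemental (21.7% flat on bonus): 21.7% × R$12,500.00 = R$2,712.50
Total regional income tax: R$649.32 + R$2,712.50 = R$3,361.82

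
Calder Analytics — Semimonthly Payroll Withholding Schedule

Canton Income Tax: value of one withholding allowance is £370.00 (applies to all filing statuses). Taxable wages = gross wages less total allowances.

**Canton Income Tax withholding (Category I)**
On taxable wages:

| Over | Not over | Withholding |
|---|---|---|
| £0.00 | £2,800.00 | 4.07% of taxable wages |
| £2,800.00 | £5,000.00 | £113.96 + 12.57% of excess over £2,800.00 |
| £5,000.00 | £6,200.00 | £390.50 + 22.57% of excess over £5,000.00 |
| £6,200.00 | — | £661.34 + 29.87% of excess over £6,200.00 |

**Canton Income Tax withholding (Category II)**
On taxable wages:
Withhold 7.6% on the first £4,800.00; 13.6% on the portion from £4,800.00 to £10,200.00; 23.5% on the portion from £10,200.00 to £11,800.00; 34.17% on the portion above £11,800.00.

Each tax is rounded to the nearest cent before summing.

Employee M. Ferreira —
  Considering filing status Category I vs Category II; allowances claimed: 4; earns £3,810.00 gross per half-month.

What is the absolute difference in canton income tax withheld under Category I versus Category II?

Canton Income Tax (Category I): taxable = £3,810.00 − 4×£370.00 = £2,330.00
  4.07% × £2,330.00 = £94.83
Canton Income Tax (Category II): taxable = £3,810.00 − 4×£370.00 = £2,330.00
  7.6% × £2,330.00 = £177.08
Difference: |£94.83 − £177.08| = £82.25 (higher under Category II)

£82.25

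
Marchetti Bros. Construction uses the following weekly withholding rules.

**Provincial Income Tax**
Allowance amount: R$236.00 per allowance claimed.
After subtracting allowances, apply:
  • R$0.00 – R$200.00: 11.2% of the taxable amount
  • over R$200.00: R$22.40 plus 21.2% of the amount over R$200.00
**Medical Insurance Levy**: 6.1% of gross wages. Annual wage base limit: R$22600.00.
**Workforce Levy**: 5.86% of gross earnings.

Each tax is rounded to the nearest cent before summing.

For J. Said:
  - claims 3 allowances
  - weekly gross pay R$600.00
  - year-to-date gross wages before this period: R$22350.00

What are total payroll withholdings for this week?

Provincial Income Tax: taxable = R$600.00 − 3×R$236.00 = R$-108.00
  Taxable ≤ 0 → R$0.00
Medical Insurance Levy: cap R$22600.00 − YTD R$22350.00 = R$250.00 subject; 6.1% × R$250.00 = R$15.25
Workforce Levy: 5.86% × R$600.00 = R$35.16
Total: R$0.00 + R$15.25 + R$35.16 = R$50.41

R$50.41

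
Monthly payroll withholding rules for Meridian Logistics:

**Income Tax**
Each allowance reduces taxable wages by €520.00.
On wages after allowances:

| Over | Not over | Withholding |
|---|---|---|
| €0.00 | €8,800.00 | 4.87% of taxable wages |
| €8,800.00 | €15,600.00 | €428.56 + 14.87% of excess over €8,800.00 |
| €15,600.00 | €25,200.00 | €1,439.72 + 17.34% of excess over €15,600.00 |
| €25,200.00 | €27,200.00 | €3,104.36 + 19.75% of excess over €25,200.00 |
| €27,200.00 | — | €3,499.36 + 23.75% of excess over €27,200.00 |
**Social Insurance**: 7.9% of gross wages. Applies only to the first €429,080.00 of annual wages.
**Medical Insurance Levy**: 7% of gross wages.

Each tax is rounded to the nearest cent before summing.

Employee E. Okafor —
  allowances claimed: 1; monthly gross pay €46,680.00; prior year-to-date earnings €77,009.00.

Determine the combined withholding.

€14,957.68

Income Tax: taxable = €46,680.00 − 1×€520.00 = €46,160.00
  €3,499.36 + 23.75% × (€46,160.00 − €27,200.00) = €3,499.36 + 23.75% × €18,960.00 = €8,002.36
Social Insurance: 7.9% × €46,680.00 = €3,687.72
Medical Insurance Levy: 7% × €46,680.00 = €3,267.60
Total: €8,002.36 + €3,687.72 + €3,267.60 = €14,957.68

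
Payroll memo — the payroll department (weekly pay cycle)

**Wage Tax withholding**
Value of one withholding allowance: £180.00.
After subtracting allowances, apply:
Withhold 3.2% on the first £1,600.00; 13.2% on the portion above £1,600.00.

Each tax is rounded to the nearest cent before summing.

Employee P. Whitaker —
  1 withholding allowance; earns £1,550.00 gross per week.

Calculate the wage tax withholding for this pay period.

£43.84

Wage Tax: taxable = £1,550.00 − 1×£180.00 = £1,370.00
  3.2% × £1,370.00 = £43.84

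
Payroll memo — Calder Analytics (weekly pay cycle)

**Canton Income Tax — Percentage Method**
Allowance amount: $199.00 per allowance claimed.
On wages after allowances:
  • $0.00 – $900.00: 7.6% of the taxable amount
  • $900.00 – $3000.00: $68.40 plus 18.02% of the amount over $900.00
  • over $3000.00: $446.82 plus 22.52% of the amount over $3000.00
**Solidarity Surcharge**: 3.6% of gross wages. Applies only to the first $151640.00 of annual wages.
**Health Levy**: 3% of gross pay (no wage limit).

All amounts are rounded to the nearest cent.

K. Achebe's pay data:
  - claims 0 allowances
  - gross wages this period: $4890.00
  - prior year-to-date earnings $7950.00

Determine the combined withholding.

Canton Income Tax: taxable = $4890.00
  $446.82 + 22.52% × ($4890.00 − $3000.00) = $446.82 + 22.52% × $1890.00 = $872.45
Solidarity Surcharge: 3.6% × $4890.00 = $176.04
Health Levy: 3% × $4890.00 = $146.70
Total: $872.45 + $176.04 + $146.70 = $1195.19

$1195.19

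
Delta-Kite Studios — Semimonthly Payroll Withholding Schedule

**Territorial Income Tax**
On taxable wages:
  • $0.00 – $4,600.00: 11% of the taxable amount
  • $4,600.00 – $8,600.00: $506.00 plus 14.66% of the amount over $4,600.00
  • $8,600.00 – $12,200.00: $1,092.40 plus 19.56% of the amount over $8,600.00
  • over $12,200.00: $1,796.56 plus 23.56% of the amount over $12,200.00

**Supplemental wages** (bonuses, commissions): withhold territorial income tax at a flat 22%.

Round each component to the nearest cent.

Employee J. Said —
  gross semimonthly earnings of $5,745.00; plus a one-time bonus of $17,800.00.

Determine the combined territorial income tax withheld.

Territorial Income Tax: taxable = $5,745.00
  $506.00 + 14.66% × ($5,745.00 − $4,600.00) = $506.00 + 14.66% × $1,145.00 = $673.86
Supplemental (22% flat on bonus): 22% × $17,800.00 = $3,916.00
Total territorial income tax: $673.86 + $3,916.00 = $4,589.86

$4,589.86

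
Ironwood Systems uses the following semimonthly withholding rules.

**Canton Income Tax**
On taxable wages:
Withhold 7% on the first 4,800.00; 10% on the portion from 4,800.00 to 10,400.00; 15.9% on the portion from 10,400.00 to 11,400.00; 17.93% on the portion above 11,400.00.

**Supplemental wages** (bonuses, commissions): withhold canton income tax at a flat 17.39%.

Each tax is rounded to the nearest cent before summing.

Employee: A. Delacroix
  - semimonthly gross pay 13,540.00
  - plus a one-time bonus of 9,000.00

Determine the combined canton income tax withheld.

3,003.80

Canton Income Tax: taxable = 13,540.00
  1,055.00 + 17.93% × (13,540.00 − 11,400.00) = 1,055.00 + 17.93% × 2,140.00 = 1,438.70
Supplemental (17.39% flat on bonus): 17.39% × 9,000.00 = 1,565.10
Total canton income tax: 1,438.70 + 1,565.10 = 3,003.80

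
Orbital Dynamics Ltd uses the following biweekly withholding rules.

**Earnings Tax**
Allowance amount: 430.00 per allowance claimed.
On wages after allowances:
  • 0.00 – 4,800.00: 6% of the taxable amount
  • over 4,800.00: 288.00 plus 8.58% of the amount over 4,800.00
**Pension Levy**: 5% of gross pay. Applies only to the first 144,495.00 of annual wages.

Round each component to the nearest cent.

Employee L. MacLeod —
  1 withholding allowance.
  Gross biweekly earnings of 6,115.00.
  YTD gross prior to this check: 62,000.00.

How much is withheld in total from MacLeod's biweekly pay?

669.68

Earnings Tax: taxable = 6,115.00 − 1×430.00 = 5,685.00
  288.00 + 8.58% × (5,685.00 − 4,800.00) = 288.00 + 8.58% × 885.00 = 363.93
Pension Levy: 5% × 6,115.00 = 305.75
Total: 363.93 + 305.75 = 669.68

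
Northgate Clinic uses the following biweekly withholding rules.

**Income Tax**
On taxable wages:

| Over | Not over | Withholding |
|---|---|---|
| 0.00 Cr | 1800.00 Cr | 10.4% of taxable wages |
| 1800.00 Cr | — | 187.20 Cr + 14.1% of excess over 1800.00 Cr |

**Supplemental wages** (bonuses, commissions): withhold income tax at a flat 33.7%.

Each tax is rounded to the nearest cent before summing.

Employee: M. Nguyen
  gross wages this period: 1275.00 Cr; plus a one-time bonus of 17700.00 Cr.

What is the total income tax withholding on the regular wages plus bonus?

6097.50 Cr

Income Tax: taxable = 1275.00 Cr
  10.4% × 1275.00 Cr = 132.60 Cr
Supplemental (33.7% flat on bonus): 33.7% × 17700.00 Cr = 5964.90 Cr
Total income tax: 132.60 Cr + 5964.90 Cr = 6097.50 Cr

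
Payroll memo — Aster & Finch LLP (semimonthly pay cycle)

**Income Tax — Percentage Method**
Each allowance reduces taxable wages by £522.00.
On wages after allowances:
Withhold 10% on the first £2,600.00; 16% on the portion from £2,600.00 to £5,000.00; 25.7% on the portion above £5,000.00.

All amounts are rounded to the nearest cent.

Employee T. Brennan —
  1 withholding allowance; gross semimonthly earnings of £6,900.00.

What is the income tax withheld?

Income Tax: taxable = £6,900.00 − 1×£522.00 = £6,378.00
  £644.00 + 25.7% × (£6,378.00 − £5,000.00) = £644.00 + 25.7% × £1,378.00 = £998.15

£998.15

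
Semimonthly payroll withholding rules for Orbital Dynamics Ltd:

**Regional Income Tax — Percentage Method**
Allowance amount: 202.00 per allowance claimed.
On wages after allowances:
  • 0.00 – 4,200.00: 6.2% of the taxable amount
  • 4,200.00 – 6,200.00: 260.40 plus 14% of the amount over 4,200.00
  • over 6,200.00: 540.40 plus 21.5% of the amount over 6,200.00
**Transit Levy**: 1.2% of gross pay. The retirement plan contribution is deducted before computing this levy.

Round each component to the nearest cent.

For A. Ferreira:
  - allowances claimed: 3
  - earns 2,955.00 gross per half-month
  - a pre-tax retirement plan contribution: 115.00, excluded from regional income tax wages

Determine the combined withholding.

Regional Income Tax: taxable = 2,955.00 − 115.00 − 3×202.00 = 2,234.00
  6.2% × 2,234.00 = 138.51
Transit Levy: 1.2% × 2,840.00 = 34.08
Total: 138.51 + 34.08 = 172.59

172.59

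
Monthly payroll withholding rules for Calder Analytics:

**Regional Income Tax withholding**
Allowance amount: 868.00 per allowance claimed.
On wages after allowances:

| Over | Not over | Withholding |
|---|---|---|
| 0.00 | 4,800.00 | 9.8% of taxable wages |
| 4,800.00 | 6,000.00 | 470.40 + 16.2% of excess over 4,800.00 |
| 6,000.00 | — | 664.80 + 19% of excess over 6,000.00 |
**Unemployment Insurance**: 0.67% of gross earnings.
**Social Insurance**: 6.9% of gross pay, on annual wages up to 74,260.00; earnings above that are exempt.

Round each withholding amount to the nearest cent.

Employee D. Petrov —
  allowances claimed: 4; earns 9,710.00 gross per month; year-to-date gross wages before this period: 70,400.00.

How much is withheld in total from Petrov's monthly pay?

1,041.42

Regional Income Tax: taxable = 9,710.00 − 4×868.00 = 6,238.00
  664.80 + 19% × (6,238.00 − 6,000.00) = 664.80 + 19% × 238.00 = 710.02
Unemployment Insurance: 0.67% × 9,710.00 = 65.06
Social Insurance: cap 74,260.00 − YTD 70,400.00 = 3,860.00 subject; 6.9% × 3,860.00 = 266.34
Total: 710.02 + 65.06 + 266.34 = 1,041.42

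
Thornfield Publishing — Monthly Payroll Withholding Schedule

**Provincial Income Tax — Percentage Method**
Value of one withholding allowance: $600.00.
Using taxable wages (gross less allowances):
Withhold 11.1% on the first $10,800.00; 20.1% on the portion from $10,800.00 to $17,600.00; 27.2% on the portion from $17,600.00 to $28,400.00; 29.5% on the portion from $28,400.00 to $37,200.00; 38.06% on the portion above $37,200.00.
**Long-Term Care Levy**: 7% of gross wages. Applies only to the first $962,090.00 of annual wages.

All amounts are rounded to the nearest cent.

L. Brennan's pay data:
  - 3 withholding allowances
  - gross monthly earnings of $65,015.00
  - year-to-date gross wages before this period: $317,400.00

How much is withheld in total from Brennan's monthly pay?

Provincial Income Tax: taxable = $65,015.00 − 3×$600.00 = $63,215.00
  $8,099.20 + 38.06% × ($63,215.00 − $37,200.00) = $8,099.20 + 38.06% × $26,015.00 = $18,000.51
Long-Term Care Levy: 7% × $65,015.00 = $4,551.05
Total: $18,000.51 + $4,551.05 = $22,551.56

$22,551.56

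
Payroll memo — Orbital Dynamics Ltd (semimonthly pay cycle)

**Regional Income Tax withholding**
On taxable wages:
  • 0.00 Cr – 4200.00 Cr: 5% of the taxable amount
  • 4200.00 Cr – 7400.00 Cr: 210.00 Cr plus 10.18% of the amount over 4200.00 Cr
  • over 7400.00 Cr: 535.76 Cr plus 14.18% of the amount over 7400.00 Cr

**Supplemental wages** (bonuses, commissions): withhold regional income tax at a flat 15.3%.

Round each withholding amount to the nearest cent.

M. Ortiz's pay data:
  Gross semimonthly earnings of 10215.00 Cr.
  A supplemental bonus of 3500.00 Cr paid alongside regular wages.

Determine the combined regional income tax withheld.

Regional Income Tax: taxable = 10215.00 Cr
  535.76 Cr + 14.18% × (10215.00 Cr − 7400.00 Cr) = 535.76 Cr + 14.18% × 2815.00 Cr = 934.93 Cr
Supplemental (15.3% flat on bonus): 15.3% × 3500.00 Cr = 535.50 Cr
Total regional income tax: 934.93 Cr + 535.50 Cr = 1470.43 Cr

1470.43 Cr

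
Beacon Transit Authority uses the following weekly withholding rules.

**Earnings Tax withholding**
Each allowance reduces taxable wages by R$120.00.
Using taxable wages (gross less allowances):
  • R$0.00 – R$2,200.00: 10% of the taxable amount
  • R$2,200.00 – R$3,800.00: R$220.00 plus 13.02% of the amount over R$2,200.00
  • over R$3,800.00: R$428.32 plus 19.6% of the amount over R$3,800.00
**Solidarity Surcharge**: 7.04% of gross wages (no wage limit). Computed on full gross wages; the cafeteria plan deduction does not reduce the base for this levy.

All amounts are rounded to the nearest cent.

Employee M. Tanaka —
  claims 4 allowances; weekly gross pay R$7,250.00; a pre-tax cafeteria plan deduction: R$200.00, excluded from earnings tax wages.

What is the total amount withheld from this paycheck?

Earnings Tax: taxable = R$7,250.00 − R$200.00 − 4×R$120.00 = R$6,570.00
  R$428.32 + 19.6% × (R$6,570.00 − R$3,800.00) = R$428.32 + 19.6% × R$2,770.00 = R$971.24
Solidarity Surcharge: 7.04% × R$7,250.00 = R$510.40
Total: R$971.24 + R$510.40 = R$1,481.64

R$1,481.64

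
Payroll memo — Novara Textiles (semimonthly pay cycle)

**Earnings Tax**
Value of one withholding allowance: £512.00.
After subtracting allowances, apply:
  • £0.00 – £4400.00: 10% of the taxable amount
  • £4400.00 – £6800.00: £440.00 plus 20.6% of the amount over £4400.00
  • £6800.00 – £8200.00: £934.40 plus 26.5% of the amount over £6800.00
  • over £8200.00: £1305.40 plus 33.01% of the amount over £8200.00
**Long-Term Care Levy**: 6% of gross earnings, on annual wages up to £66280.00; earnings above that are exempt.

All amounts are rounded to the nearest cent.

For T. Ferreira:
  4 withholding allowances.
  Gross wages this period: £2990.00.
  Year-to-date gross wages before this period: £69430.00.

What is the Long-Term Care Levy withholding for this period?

Long-Term Care Levy: YTD £69430.00 ≥ cap £66280.00 → £0.00

£0.00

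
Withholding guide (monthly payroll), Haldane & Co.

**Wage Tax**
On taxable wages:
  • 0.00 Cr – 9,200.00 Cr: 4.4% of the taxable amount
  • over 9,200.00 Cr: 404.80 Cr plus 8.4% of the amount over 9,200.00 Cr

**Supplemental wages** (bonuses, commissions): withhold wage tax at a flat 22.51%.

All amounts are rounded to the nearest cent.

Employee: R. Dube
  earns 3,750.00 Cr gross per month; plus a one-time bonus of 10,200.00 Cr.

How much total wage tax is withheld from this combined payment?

2,461.02 Cr

Wage Tax: taxable = 3,750.00 Cr
  4.4% × 3,750.00 Cr = 165.00 Cr
Supplemental (22.51% flat on bonus): 22.51% × 10,200.00 Cr = 2,296.02 Cr
Total wage tax: 165.00 Cr + 2,296.02 Cr = 2,461.02 Cr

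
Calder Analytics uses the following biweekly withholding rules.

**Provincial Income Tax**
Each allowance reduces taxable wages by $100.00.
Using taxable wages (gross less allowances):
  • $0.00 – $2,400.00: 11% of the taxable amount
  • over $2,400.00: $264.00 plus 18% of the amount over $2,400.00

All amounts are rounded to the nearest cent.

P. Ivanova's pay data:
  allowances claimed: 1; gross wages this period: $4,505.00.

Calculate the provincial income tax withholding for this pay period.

Provincial Income Tax: taxable = $4,505.00 − 1×$100.00 = $4,405.00
  $264.00 + 18% × ($4,405.00 − $2,400.00) = $264.00 + 18% × $2,005.00 = $624.90

$624.90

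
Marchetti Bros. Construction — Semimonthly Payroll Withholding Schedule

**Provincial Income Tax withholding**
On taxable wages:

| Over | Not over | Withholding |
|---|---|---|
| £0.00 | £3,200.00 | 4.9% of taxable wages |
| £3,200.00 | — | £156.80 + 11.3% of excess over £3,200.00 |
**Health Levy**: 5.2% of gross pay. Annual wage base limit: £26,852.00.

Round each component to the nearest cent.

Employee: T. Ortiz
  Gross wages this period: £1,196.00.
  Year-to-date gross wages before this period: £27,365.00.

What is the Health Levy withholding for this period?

Health Levy: YTD £27,365.00 ≥ cap £26,852.00 → £0.00

£0.00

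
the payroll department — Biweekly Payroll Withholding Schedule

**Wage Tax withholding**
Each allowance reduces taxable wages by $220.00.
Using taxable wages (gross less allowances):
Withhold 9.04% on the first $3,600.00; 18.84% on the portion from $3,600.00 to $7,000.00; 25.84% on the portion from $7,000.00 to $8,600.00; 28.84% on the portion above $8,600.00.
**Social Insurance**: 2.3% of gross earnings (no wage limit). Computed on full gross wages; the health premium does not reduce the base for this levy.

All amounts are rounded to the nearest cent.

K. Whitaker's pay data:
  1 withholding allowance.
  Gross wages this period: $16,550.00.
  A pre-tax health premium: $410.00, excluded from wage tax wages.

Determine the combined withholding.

Wage Tax: taxable = $16,550.00 − $410.00 − 1×$220.00 = $15,920.00
  $1,379.44 + 28.84% × ($15,920.00 − $8,600.00) = $1,379.44 + 28.84% × $7,320.00 = $3,490.53
Social Insurance: 2.3% × $16,550.00 = $380.65
Total: $3,490.53 + $380.65 = $3,871.18

$3,871.18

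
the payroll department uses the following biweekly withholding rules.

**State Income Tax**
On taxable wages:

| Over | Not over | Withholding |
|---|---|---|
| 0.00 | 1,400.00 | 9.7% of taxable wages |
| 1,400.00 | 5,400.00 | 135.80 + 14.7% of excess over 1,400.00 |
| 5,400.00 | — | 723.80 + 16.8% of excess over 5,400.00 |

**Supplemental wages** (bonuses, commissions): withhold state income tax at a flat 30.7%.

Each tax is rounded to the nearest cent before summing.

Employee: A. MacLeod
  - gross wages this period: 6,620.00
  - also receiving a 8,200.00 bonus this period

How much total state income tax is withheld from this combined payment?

3,446.16

State Income Tax: taxable = 6,620.00
  723.80 + 16.8% × (6,620.00 − 5,400.00) = 723.80 + 16.8% × 1,220.00 = 928.76
Supplemental (30.7% flat on bonus): 30.7% × 8,200.00 = 2,517.40
Total state income tax: 928.76 + 2,517.40 = 3,446.16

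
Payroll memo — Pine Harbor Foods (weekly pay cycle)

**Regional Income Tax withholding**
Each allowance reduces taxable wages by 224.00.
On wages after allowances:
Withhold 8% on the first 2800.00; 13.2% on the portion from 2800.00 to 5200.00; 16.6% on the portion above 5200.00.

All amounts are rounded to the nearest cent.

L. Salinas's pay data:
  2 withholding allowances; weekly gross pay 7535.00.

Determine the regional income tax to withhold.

854.04

Regional Income Tax: taxable = 7535.00 − 2×224.00 = 7087.00
  540.80 + 16.6% × (7087.00 − 5200.00) = 540.80 + 16.6% × 1887.00 = 854.04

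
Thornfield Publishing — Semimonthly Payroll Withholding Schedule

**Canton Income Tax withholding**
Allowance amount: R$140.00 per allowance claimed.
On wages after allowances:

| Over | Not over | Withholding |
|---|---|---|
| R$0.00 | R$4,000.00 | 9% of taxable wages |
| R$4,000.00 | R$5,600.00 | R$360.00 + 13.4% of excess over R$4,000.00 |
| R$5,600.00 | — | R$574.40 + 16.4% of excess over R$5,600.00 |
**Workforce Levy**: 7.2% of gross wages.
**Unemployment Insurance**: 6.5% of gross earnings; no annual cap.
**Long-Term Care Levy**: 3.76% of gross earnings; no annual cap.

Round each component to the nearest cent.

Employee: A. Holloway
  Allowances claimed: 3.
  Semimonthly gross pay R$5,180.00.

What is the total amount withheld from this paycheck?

Canton Income Tax: taxable = R$5,180.00 − 3×R$140.00 = R$4,760.00
  R$360.00 + 13.4% × (R$4,760.00 − R$4,000.00) = R$360.00 + 13.4% × R$760.00 = R$461.84
Workforce Levy: 7.2% × R$5,180.00 = R$372.96
Unemployment Insurance: 6.5% × R$5,180.00 = R$336.70
Long-Term Care Levy: 3.76% × R$5,180.00 = R$194.77
Total: R$461.84 + R$372.96 + R$336.70 + R$194.77 = R$1,366.27

R$1,366.27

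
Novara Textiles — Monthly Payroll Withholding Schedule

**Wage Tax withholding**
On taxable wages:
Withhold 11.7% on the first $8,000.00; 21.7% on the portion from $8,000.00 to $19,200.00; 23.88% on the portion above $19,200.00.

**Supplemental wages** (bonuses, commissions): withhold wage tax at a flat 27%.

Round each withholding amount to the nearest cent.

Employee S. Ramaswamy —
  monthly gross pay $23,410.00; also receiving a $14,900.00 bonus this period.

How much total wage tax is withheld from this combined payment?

Wage Tax: taxable = $23,410.00
  $3,366.40 + 23.88% × ($23,410.00 − $19,200.00) = $3,366.40 + 23.88% × $4,210.00 = $4,371.75
Supplemental (27% flat on bonus): 27% × $14,900.00 = $4,023.00
Total wage tax: $4,371.75 + $4,023.00 = $8,394.75

$8,394.75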